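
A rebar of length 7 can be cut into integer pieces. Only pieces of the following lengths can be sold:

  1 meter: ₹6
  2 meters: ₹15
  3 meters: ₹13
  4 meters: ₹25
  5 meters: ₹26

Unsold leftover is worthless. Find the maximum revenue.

51

Let best[k] be the best obtainable value from length k. For each k, try every first piece i and keep the best of price[i] + best[k−i].
best[1] = 6
best[2] = 15
best[3] = 21  (first piece 1, then best[2]=15)
best[4] = 30  (first piece 2, then best[2]=15)
best[5] = 36  (first piece 1, then best[4]=30)
best[6] = 45  (first piece 2, then best[4]=30)
best[7] = 51  (first piece 1, then best[6]=45)
One optimal cutting: 2 + 2 + 2 + 1 → ₹51.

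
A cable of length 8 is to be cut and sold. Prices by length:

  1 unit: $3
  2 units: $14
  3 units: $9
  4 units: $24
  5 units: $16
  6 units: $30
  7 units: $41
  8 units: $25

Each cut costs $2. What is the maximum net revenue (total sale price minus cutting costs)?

50

Build v[k] bottom-up: v[k] = max over allowed piece i of (p[i] + v[k−i]) − 2 per cut.
v[1] = 3
v[2] = max(3+3-2, 14+0) = 14
v[3] = max(3+14-2, 14+3-2, 9+0) = 15
v[4] = max(3+15-2, 14+14-2, 9+3-2, 24+0) = 26
v[5] = max(3+26-2, 14+15-2, 9+14-2, 24+3-2, 16+0) = 27
v[6] = max(3+27-2, 14+26-2, 9+15-2, 24+14-2, 16+3-2, 30+0) = 38
v[7] = max(3+38-2, 14+27-2, 9+26-2, …, 30+3-2, 41+0) = 41
v[8] = max(3+41-2, 14+38-2, 9+27-2, …, 41+3-2, 25+0) = 50
One optimal plan: pieces 2 + 2 + 2 + 2 (3 cuts) → $56 − $6 = $50.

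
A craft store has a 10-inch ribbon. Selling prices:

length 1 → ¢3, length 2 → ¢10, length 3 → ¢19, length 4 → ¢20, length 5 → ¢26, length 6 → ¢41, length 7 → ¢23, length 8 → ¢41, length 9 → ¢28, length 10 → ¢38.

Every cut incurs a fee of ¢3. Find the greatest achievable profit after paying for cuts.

Build v[k] bottom-up: v[k] = max over allowed piece i of (p[i] + v[k−i]) − 3 per cut.
v[1] = 3
v[2] = max(3+3-3, 10+0) = 10
v[3] = max(3+10-3, 10+3-3, 19+0) = 19
v[4] = max(3+19-3, 10+10-3, 19+3-3, 20+0) = 20
v[5] = max(3+20-3, 10+19-3, 19+10-3, 20+3-3, 26+0) = 26
v[6] = max(3+26-3, 10+20-3, 19+19-3, 20+10-3, 26+3-3, 41+0) = 41
v[7] = max(3+41-3, 10+26-3, 19+20-3, …, 41+3-3, 23+0) = 41
v[8] = max(3+41-3, 10+41-3, 19+26-3, …, 23+3-3, 41+0) = 48
v[9] = max(3+48-3, 10+41-3, 19+41-3, …, 41+3-3, 28+0) = 57
v[10] = max(3+57-3, 10+48-3, 19+41-3, …, 28+3-3, 38+0) = 58
One optimal plan: pieces 6 + 4 (1 cut) → ¢61 − ¢3 = ¢58.

58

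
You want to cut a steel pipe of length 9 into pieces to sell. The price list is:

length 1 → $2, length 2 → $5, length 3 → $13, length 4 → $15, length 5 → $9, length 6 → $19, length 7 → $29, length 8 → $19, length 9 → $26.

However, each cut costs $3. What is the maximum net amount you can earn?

33

Let r[k] be the best obtainable value from length k. For each k, try every first piece i and keep the best of price[i] + r[k−i] minus the 3 cut fee when i<k.
r[1] = 2
r[2] = 5
r[3] = 13
r[4] = 15
r[5] = 15  (first piece 2, then r[3]=13)
r[6] = 23  (first piece 3, then r[3]=13)
r[7] = 29
r[8] = 28  (first piece 1, then r[7]=29)
r[9] = 33  (first piece 3, then r[6]=23)
One optimal plan: pieces 3 + 3 + 3 (2 cuts) → $39 − $6 = $33.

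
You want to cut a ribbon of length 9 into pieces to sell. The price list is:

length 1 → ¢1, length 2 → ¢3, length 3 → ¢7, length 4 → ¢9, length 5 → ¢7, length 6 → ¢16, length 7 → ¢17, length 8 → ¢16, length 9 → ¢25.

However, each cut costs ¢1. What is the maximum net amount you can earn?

Build v[k] bottom-up: v[k] = max over allowed piece i of (p[i] + v[k−i]) − 1 per cut.
v[1] = 1
v[2] = max(1+1-1, 3+0) = 3
v[3] = max(1+3-1, 3+1-1, 7+0) = 7
v[4] = max(1+7-1, 3+3-1, 7+1-1, 9+0) = 9
v[5] = max(1+9-1, 3+7-1, 7+3-1, 9+1-1, 7+0) = 9
v[6] = max(1+9-1, 3+9-1, 7+7-1, 9+3-1, 7+1-1, 16+0) = 16
v[7] = max(1+16-1, 3+9-1, 7+9-1, …, 16+1-1, 17+0) = 17
v[8] = max(1+17-1, 3+16-1, 7+9-1, …, 17+1-1, 16+0) = 18
v[9] = max(1+18-1, 3+17-1, 7+16-1, …, 16+1-1, 25+0) = 25
Best is to make no cuts and sell whole for ¢25.

25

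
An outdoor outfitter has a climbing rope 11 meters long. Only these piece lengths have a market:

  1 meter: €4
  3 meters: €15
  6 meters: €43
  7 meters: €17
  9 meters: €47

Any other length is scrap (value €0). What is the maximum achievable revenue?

Build f[k] bottom-up: f[k] = max over allowed piece i of (p[i] + f[k−i]).
f[1] = 4
f[2] = 8  (first piece 1, then f[1]=4)
f[3] = max(4+8, 15+0) = 15
f[4] = max(4+15, 15+4) = 19
f[5] = max(4+19, 15+8) = 23
f[6] = max(4+23, 15+15, 43+0) = 43
f[7] = max(4+43, 15+19, 43+4, 17+0) = 47
f[8] = max(4+47, 15+23, 43+8, 17+4) = 51
f[9] = max(4+51, 15+43, 43+15, 17+8, 47+0) = 58
f[10] = max(4+58, 15+47, 43+19, 17+15, 47+4) = 62
f[11] = max(4+62, 15+51, 43+23, 17+19, 47+8) = 66
One optimal cutting: 6 + 3 + 1 + 1 → €66.

66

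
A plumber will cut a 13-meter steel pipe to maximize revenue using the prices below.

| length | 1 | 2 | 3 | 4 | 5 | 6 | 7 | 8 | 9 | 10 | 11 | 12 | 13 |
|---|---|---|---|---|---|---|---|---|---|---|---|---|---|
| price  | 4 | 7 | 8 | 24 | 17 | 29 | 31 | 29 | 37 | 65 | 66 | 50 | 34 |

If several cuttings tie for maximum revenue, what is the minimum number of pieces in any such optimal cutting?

4

Consider every possible first cut. r[k] is the best of p[i]+r[k−i] over all sellable i≤k.
r[1] = 4
r[2] = 8  (first piece 1, then r[1]=4)
r[3] = 12  (first piece 1, then r[2]=8)
r[4] = 24
r[5] = 28  (first piece 1, then r[4]=24)
r[6] = 32  (first piece 1, then r[5]=28)
r[7] = 36  (first piece 1, then r[6]=32)
r[8] = 48  (first piece 4, then r[4]=24)
r[9] = 52  (first piece 1, then r[8]=48)
r[10] = 65
r[11] = 69  (first piece 1, then r[10]=65)
r[12] = 73  (first piece 1, then r[11]=69)
r[13] = 77  (first piece 1, then r[12]=73)
Maximum revenue is $77.
Now minimize piece count subject to staying optimal: for each k, pieces[k] = 1 + min over i with p[i]+r[k−i]=r[k] of pieces[k−i].
pieces[10] = 1
pieces[11] = 2
pieces[12] = 3
pieces[13] = 4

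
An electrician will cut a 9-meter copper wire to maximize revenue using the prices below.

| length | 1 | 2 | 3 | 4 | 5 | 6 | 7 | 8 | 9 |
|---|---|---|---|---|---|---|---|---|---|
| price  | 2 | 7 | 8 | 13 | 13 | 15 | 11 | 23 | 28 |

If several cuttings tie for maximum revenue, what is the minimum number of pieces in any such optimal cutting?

Build r[k] bottom-up: r[k] = max over allowed piece i of (p[i] + r[k−i]).
r[1] = 2
r[2] = max(2+2, 7+0) = 7
r[3] = max(2+7, 7+2, 8+0) = 9
r[4] = max(2+9, 7+7, 8+2, 13+0) = 14
r[5] = max(2+14, 7+9, 8+7, 13+2, 13+0) = 16
r[6] = max(2+16, 7+14, 8+9, 13+7, 13+2, 15+0) = 21
r[7] = max(2+21, 7+16, 8+14, …, 15+2, 11+0) = 23
r[8] = max(2+23, 7+21, 8+16, …, 11+2, 23+0) = 28
r[9] = max(2+28, 7+23, 8+21, …, 23+2, 28+0) = 30
Maximum revenue is €30.
Now minimize piece count subject to staying optimal: for each k, pieces[k] = 1 + min over i with p[i]+r[k−i]=r[k] of pieces[k−i].
pieces[6] = 3
pieces[7] = 4
pieces[8] = 4
pieces[9] = 5

5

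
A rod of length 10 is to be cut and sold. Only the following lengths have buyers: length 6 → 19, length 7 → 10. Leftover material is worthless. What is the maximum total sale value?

19

Build best[k] bottom-up: best[k] = max over allowed piece i of (p[i] + best[k−i]).
best[1] = 0
best[2] = 0
best[3] = 0
best[4] = 0
best[5] = 0
best[6] = 19
best[7] = max(19+0, 10+0) = 19
best[8] = max(19+0, 10+0) = 19
best[9] = max(19+0, 10+0) = 19
best[10] = max(19+0, 10+0) = 19
One optimal cutting: pieces 6 with 4 units of scrap → 19.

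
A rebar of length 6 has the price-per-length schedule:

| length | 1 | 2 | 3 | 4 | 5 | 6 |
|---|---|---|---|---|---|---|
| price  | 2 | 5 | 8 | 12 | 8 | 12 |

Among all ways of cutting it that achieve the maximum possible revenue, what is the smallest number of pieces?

Consider every possible first cut. r[k] is the best of p[i]+r[k−i] over all sellable i≤k.
r[1] = 2
r[2] = max(2+2, 5+0) = 5
r[3] = max(2+5, 5+2, 8+0) = 8
r[4] = max(2+8, 5+5, 8+2, 12+0) = 12
r[5] = max(2+12, 5+8, 8+5, 12+2, 8+0) = 14
r[6] = max(2+14, 5+12, 8+8, 12+5, 8+2, 12+0) = 17
Maximum revenue is ₹17.
Now minimize piece count subject to staying optimal: for each k, pieces[k] = 1 + min over i with p[i]+r[k−i]=r[k] of pieces[k−i].
pieces[3] = 1
pieces[4] = 1
pieces[5] = 2
pieces[6] = 2

2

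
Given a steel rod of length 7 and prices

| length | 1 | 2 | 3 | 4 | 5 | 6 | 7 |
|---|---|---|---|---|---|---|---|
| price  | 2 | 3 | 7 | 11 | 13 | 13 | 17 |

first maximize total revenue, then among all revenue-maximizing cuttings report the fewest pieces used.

2

Let r[k] be the best obtainable value from length k. For each k, try every first piece i and keep the best of price[i] + r[k−i].
r[1] = 2
r[2] = 4  (first piece 1, then r[1]=2)
r[3] = 7
r[4] = 11
r[5] = 13  (first piece 1, then r[4]=11)
r[6] = 15  (first piece 1, then r[5]=13)
r[7] = 18  (first piece 3, then r[4]=11)
Maximum revenue is $18.
Now minimize piece count subject to staying optimal: for each k, pieces[k] = 1 + min over i with p[i]+r[k−i]=r[k] of pieces[k−i].
pieces[4] = 1
pieces[5] = 1
pieces[6] = 2
pieces[7] = 2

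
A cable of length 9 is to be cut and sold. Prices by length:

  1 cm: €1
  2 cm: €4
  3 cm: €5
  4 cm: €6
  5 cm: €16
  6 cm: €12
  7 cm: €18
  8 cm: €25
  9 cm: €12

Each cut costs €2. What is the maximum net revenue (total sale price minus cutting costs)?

Consider every possible first cut. net[k] is the best of p[i]+net[k−i] over all sellable i≤k, charging 2 whenever i<k.
net[1] = 1
net[2] = max(1+1-2, 4+0) = 4
net[3] = max(1+4-2, 4+1-2, 5+0) = 5
net[4] = max(1+5-2, 4+4-2, 5+1-2, 6+0) = 6
net[5] = max(1+6-2, 4+5-2, 5+4-2, 6+1-2, 16+0) = 16
net[6] = max(1+16-2, 4+6-2, 5+5-2, 6+4-2, 16+1-2, 12+0) = 15
net[7] = max(1+15-2, 4+16-2, 5+6-2, …, 12+1-2, 18+0) = 18
net[8] = max(1+18-2, 4+15-2, 5+16-2, …, 18+1-2, 25+0) = 25
net[9] = max(1+25-2, 4+18-2, 5+15-2, …, 25+1-2, 12+0) = 24
One optimal plan: pieces 8 + 1 (1 cut) → €26 − €2 = €24.

24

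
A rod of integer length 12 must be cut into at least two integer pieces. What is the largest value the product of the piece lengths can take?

Let m[k] be the best product for length k (with at least one cut). For each first piece i, the rest contributes max(k−i, m[k−i]).
m[2] = 1*max(1,0) = 1*1 = 1
m[3] = 1*max(2,1) = 1*2 = 2
m[4] = 2*max(2,1) = 2*2 = 4
m[5] = 2*max(3,2) = 2*3 = 6
m[6] = 3*max(3,2) = 3*3 = 9
m[7] = 2*max(5,6) = 2*6 = 12
m[8] = 2*max(6,9) = 2*9 = 18
m[9] = 3*max(6,9) = 3*9 = 27
m[10] = 2*max(8,18) = 2*18 = 36
m[11] = 2*max(9,27) = 2*27 = 54
m[12] = 3*max(9,27) = 3*27 = 81
One optimal split: 3 + 3 + 3 + 3; product 3*3*3*3 = 81.

81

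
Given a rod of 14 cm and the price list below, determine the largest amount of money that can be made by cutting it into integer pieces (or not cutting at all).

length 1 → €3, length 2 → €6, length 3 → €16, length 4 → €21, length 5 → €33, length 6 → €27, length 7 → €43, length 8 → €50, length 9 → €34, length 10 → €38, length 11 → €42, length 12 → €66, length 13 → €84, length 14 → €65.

87

Let R[k] be the best obtainable value from length k. For each k, try every first piece i and keep the best of price[i] + R[k−i].
R[1] = 3
R[2] = max(3+3, 6+0) = 6
R[3] = max(3+6, 6+3, 16+0) = 16
R[4] = max(3+16, 6+6, 16+3, 21+0) = 21
R[5] = max(3+21, 6+16, 16+6, 21+3, 33+0) = 33
R[6] = max(3+33, 6+21, 16+16, 21+6, 33+3, 27+0) = 36
R[7] = max(3+36, 6+33, 16+21, …, 27+3, 43+0) = 43
R[8] = max(3+43, 6+36, 16+33, …, 43+3, 50+0) = 50
R[9] = max(3+50, 6+43, 16+36, …, 50+3, 34+0) = 54
R[10] = max(3+54, 6+50, 16+43, …, 34+3, 38+0) = 66
R[11] = max(3+66, 6+54, 16+50, …, 38+3, 42+0) = 69
R[12] = max(3+69, 6+66, 16+54, …, 42+3, 66+0) = 76
R[13] = max(3+76, 6+69, 16+66, …, 66+3, 84+0) = 84
R[14] = max(3+84, 6+76, 16+69, …, 84+3, 65+0) = 87
One optimal cutting: 13 + 1 → €84 + €3 = €87.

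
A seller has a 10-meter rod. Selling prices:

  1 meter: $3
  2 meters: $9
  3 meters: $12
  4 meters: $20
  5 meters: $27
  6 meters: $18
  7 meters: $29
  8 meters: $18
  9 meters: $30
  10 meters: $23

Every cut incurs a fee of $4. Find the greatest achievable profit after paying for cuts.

50

Build v[k] bottom-up: v[k] = max over allowed piece i of (p[i] + v[k−i]) − 4 per cut.
v[1] = 3
v[2] = 9
v[3] = 12
v[4] = 20
v[5] = 27
v[6] = 26  (first piece 1, then v[5]=27)
v[7] = 32  (first piece 2, then v[5]=27)
v[8] = 36  (first piece 4, then v[4]=20)
v[9] = 43  (first piece 4, then v[5]=27)
v[10] = 50  (first piece 5, then v[5]=27)
One optimal plan: pieces 5 + 5 (1 cut) → $54 − $4 = $50.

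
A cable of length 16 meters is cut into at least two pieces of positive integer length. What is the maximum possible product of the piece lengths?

Fill f[k] for k=2..16: at each k try every first piece i and multiply by the better of (k−i) uncut or f[k−i].
Small cases: f[2]=1, f[3]=2, f[4]=4, f[5]=6, f[6]=9, f[7]=12, f[8]=18, f[9]=27, f[10]=36, f[11]=54.
f[12] = max(1*54, 2*36, 3*27, …, 10*2, 11*1) = 81
f[13] = max(1*81, 2*54, 3*36, …, 11*2, 12*1) = 108
f[14] = max(1*108, 2*81, 3*54, …, 12*2, 13*1) = 162
f[15] = max(1*162, 2*108, 3*81, …, 13*2, 14*1) = 243
f[16] = max(1*243, 2*162, 3*108, …, 14*2, 15*1) = 324
One optimal split: 3 + 3 + 3 + 3 + 2 + 2; product 3*3*3*3*2*2 = 324.

324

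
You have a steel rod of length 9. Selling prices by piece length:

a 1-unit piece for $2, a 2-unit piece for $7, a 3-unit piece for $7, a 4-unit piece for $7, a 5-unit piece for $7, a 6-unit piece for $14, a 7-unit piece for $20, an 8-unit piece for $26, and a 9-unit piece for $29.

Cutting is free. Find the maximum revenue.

Let v[k] be the best obtainable value from length k. For each k, try every first piece i and keep the best of price[i] + v[k−i].
v[1] = 2
v[2] = max(2+2, 7+0) = 7
v[3] = max(2+7, 7+2, 7+0) = 9
v[4] = max(2+9, 7+7, 7+2, 7+0) = 14
v[5] = max(2+14, 7+9, 7+7, 7+2, 7+0) = 16
v[6] = max(2+16, 7+14, 7+9, 7+7, 7+2, 14+0) = 21
v[7] = max(2+21, 7+16, 7+14, …, 14+2, 20+0) = 23
v[8] = max(2+23, 7+21, 7+16, …, 20+2, 26+0) = 28
v[9] = max(2+28, 7+23, 7+21, …, 26+2, 29+0) = 30
One optimal cutting: 2 + 2 + 2 + 2 + 1 → $7 + $7 + $7 + $7 + $2 = $30.

30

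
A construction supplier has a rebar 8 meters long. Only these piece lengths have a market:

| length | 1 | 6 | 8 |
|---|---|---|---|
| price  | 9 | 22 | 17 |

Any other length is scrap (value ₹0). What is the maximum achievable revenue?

Consider every possible first cut. best[k] is the best of p[i]+best[k−i] over all sellable i≤k.
best[1] = 9
best[2] = 18  (first piece 1, then best[1]=9)
best[3] = 27  (first piece 1, then best[2]=18)
best[4] = 36  (first piece 1, then best[3]=27)
best[5] = 45  (first piece 1, then best[4]=36)
best[6] = max(9+45, 22+0) = 54
best[7] = max(9+54, 22+9) = 63
best[8] = max(9+63, 22+18, 17+0) = 72
One optimal cutting: 1 + 1 + 1 + 1 + 1 + 1 + 1 + 1 → ₹72.

72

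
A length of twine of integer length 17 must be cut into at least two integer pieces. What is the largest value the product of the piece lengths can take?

486

Let m[k] be the best product for length k (with at least one cut). For each first piece i, the rest contributes max(k−i, m[k−i]).
Small cases: m[2]=1, m[3]=2, m[4]=4, m[5]=6, m[6]=9, m[7]=12, m[8]=18, m[9]=27.
m[10] = max(1×27, 2×18, 3×12, …, 8×2, 9×1) = 36
m[11] = max(1×36, 2×27, 3×18, …, 9×2, 10×1) = 54
m[12] = max(1×54, 2×36, 3×27, …, 10×2, 11×1) = 81
m[13] = max(1×81, 2×54, 3×36, …, 11×2, 12×1) = 108
m[14] = max(1×108, 2×81, 3×54, …, 12×2, 13×1) = 162
m[15] = max(1×162, 2×108, 3×81, …, 13×2, 14×1) = 243
m[16] = max(1×243, 2×162, 3×108, …, 14×2, 15×1) = 324
m[17] = max(1×324, 2×243, 3×162, …, 15×2, 16×1) = 486
One optimal split: 3 + 3 + 3 + 3 + 3 + 2; product 3×3×3×3×3×2 = 486.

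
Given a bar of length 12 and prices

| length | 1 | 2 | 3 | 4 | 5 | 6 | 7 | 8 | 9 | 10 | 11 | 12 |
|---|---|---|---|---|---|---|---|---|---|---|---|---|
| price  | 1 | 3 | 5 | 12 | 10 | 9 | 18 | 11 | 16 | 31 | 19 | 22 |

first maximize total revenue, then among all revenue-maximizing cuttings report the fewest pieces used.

Let r[k] be the best obtainable value from length k. For each k, try every first piece i and keep the best of price[i] + r[k−i].
r[1] = 1
r[2] = max(1+1, 3+0) = 3
r[3] = max(1+3, 3+1, 5+0) = 5
r[4] = max(1+5, 3+3, 5+1, 12+0) = 12
r[5] = max(1+12, 3+5, 5+3, 12+1, 10+0) = 13
r[6] = max(1+13, 3+12, 5+5, 12+3, 10+1, 9+0) = 15
r[7] = max(1+15, 3+13, 5+12, …, 9+1, 18+0) = 18
r[8] = max(1+18, 3+15, 5+13, …, 18+1, 11+0) = 24
r[9] = max(1+24, 3+18, 5+15, …, 11+1, 16+0) = 25
r[10] = max(1+25, 3+24, 5+18, …, 16+1, 31+0) = 31
r[11] = max(1+31, 3+25, 5+24, …, 31+1, 19+0) = 32
r[12] = max(1+32, 3+31, 5+25, …, 19+1, 22+0) = 36
Maximum revenue is €36.
Now minimize piece count subject to staying optimal: for each k, pieces[k] = 1 + min over i with p[i]+r[k−i]=r[k] of pieces[k−i].
pieces[9] = 3
pieces[10] = 1
pieces[11] = 2
pieces[12] = 3

3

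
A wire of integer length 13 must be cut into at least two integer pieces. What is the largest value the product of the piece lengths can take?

108

Fill prod[k] for k=2..13: at each k try every first piece i and multiply by the better of (k−i) uncut or prod[k−i].
prod[2] = 1*max(1,0) = 1*1 = 1
prod[3] = max(1*2, 2*1) = 2
prod[4] = max(1*3, 2*2, 3*1) = 4
prod[5] = max(1*4, 2*3, 3*2, 4*1) = 6
prod[6] = max(1*6, 2*4, 3*3, 4*2, 5*1) = 9
prod[7] = max(1*9, 2*6, 3*4, 4*3, 5*2, 6*1) = 12
prod[8] = max(1*12, 2*9, 3*6, …, 6*2, 7*1) = 18
prod[9] = max(1*18, 2*12, 3*9, …, 7*2, 8*1) = 27
prod[10] = max(1*27, 2*18, 3*12, …, 8*2, 9*1) = 36
prod[11] = max(1*36, 2*27, 3*18, …, 9*2, 10*1) = 54
prod[12] = max(1*54, 2*36, 3*27, …, 10*2, 11*1) = 81
prod[13] = max(1*81, 2*54, 3*36, …, 11*2, 12*1) = 108
One optimal split: 3 + 3 + 3 + 2 + 2; product 3*3*3*2*2 = 108.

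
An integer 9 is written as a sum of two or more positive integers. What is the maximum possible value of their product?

Fill prod[k] for k=2..9: at each k try every first piece i and multiply by the better of (k−i) uncut or prod[k−i].
Small cases: prod[2]=1, prod[3]=2, prod[4]=4.
prod[5] = 2*max(3,2) = 2*3 = 6
prod[6] = 3*max(3,2) = 3*3 = 9
prod[7] = 2*max(5,6) = 2*6 = 12
prod[8] = 2*max(6,9) = 2*9 = 18
prod[9] = 3*max(6,9) = 3*9 = 27
One optimal split: 3 + 3 + 3; product 3*3*3 = 27.

27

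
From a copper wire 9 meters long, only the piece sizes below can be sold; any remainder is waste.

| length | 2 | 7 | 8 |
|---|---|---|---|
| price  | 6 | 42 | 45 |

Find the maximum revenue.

48

Let best[k] be the best obtainable value from length k. For each k, try every first piece i and keep the best of price[i] + best[k−i].
best[1] = 0
best[2] = 6
best[3] = 6
best[4] = 12  (first piece 2, then best[2]=6)
best[5] = 12
best[6] = 18  (first piece 2, then best[4]=12)
best[7] = max(6+12, 42+0) = 42
best[8] = max(6+18, 42+0, 45+0) = 45
best[9] = max(6+42, 42+6, 45+0) = 48
One optimal cutting: 7 + 2 → €48.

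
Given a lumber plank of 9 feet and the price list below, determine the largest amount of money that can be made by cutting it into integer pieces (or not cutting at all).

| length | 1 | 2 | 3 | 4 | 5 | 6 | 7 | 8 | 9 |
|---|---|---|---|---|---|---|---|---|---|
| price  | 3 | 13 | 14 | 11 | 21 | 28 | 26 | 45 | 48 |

Consider every possible first cut. best[k] is the best of p[i]+best[k−i] over all sellable i≤k.
best[1] = 3
best[2] = max(3+3, 13+0) = 13
best[3] = max(3+13, 13+3, 14+0) = 16
best[4] = max(3+16, 13+13, 14+3, 11+0) = 26
best[5] = max(3+26, 13+16, 14+13, 11+3, 21+0) = 29
best[6] = max(3+29, 13+26, 14+16, 11+13, 21+3, 28+0) = 39
best[7] = max(3+39, 13+29, 14+26, …, 28+3, 26+0) = 42
best[8] = max(3+42, 13+39, 14+29, …, 26+3, 45+0) = 52
best[9] = max(3+52, 13+42, 14+39, …, 45+3, 48+0) = 55
One optimal cutting: 2 + 2 + 2 + 2 + 1 → $13 + $13 + $13 + $13 + $3 = $55.

55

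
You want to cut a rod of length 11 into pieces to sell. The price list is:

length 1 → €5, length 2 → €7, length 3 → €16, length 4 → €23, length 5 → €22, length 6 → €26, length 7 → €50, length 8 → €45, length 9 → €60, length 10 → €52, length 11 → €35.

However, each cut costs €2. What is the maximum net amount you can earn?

71

Consider every possible first cut. net[k] is the best of p[i]+net[k−i] over all sellable i≤k, charging 2 whenever i<k.
net[1] = 5
net[2] = 8  (first piece 1, then net[1]=5)
net[3] = 16
net[4] = 23
net[5] = 26  (first piece 1, then net[4]=23)
net[6] = 30  (first piece 3, then net[3]=16)
net[7] = 50
net[8] = 53  (first piece 1, then net[7]=50)
net[9] = 60
net[10] = 64  (first piece 3, then net[7]=50)
net[11] = 71  (first piece 4, then net[7]=50)
One optimal plan: pieces 7 + 4 (1 cut) → €73 − €2 = €71.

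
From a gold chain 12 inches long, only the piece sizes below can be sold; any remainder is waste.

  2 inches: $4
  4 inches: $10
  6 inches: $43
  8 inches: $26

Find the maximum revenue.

86

Build f[k] bottom-up: f[k] = max over allowed piece i of (p[i] + f[k−i]).
f[1] = 0
f[2] = 4
f[3] = 4
f[4] = max(4+4, 10+0) = 10
f[5] = max(4+4, 10+0) = 10
f[6] = max(4+10, 10+4, 43+0) = 43
f[7] = max(4+10, 10+4, 43+0) = 43
f[8] = max(4+43, 10+10, 43+4, 26+0) = 47
f[9] = max(4+43, 10+10, 43+4, 26+0) = 47
f[10] = max(4+47, 10+43, 43+10, 26+4) = 53
f[11] = max(4+47, 10+43, 43+10, 26+4) = 53
f[12] = max(4+53, 10+47, 43+43, 26+10) = 86
One optimal cutting: 6 + 6 → $86.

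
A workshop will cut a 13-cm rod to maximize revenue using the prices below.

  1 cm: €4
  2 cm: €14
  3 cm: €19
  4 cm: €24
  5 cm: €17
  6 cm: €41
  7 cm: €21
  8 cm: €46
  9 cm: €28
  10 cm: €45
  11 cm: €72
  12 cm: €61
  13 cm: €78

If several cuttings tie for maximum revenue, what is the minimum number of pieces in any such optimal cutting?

Let r[k] be the best obtainable value from length k. For each k, try every first piece i and keep the best of price[i] + r[k−i].
r[1] = 4
r[2] = max(4+4, 14+0) = 14
r[3] = max(4+14, 14+4, 19+0) = 19
r[4] = max(4+19, 14+14, 19+4, 24+0) = 28
r[5] = max(4+28, 14+19, 19+14, 24+4, 17+0) = 33
r[6] = max(4+33, 14+28, 19+19, 24+14, 17+4, 41+0) = 42
r[7] = max(4+42, 14+33, 19+28, …, 41+4, 21+0) = 47
r[8] = max(4+47, 14+42, 19+33, …, 21+4, 46+0) = 56
r[9] = max(4+56, 14+47, 19+42, …, 46+4, 28+0) = 61
r[10] = max(4+61, 14+56, 19+47, …, 28+4, 45+0) = 70
r[11] = max(4+70, 14+61, 19+56, …, 45+4, 72+0) = 75
r[12] = max(4+75, 14+70, 19+61, …, 72+4, 61+0) = 84
r[13] = max(4+84, 14+75, 19+70, …, 61+4, 78+0) = 89
Maximum revenue is €89.
Now minimize piece count subject to staying optimal: for each k, pieces[k] = 1 + min over i with p[i]+r[k−i]=r[k] of pieces[k−i].
pieces[10] = 5
pieces[11] = 5
pieces[12] = 6
pieces[13] = 6

6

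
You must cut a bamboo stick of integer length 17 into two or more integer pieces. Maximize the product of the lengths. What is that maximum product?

486

Define g[k] = max over 1≤i<k of i · max(k−i, g[k−i]); the inner max lets the remainder stay uncut if that's better.
g[2] = 1*max(1,0) = 1*1 = 1
g[3] = 1*max(2,1) = 1*2 = 2
g[4] = 2*max(2,1) = 2*2 = 4
g[5] = 2*max(3,2) = 2*3 = 6
g[6] = 3*max(3,2) = 3*3 = 9
g[7] = 2*max(5,6) = 2*6 = 12
g[8] = 2*max(6,9) = 2*9 = 18
g[9] = 3*max(6,9) = 3*9 = 27
g[10] = 2*max(8,18) = 2*18 = 36
g[11] = 2*max(9,27) = 2*27 = 54
g[12] = 3*max(9,27) = 3*27 = 81
g[13] = 2*max(11,54) = 2*54 = 108
g[14] = 2*max(12,81) = 2*81 = 162
g[15] = 3*max(12,81) = 3*81 = 243
g[16] = 2*max(14,162) = 2*162 = 324
g[17] = 2*max(15,243) = 2*243 = 486
One optimal split: 3 + 3 + 3 + 3 + 3 + 2; product 3*3*3*3*3*2 = 486.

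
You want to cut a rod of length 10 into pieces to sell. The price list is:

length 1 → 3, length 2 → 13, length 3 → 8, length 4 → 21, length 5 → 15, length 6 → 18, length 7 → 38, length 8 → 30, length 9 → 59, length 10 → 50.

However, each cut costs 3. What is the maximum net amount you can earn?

Build net[k] bottom-up: net[k] = max over allowed piece i of (p[i] + net[k−i]) − 3 per cut.
net[1] = 3
net[2] = 13
net[3] = 13  (first piece 1, then net[2]=13)
net[4] = 23  (first piece 2, then net[2]=13)
net[5] = 23  (first piece 1, then net[4]=23)
net[6] = 33  (first piece 2, then net[4]=23)
net[7] = 38
net[8] = 43  (first piece 2, then net[6]=33)
net[9] = 59
net[10] = 59  (first piece 1, then net[9]=59)
One optimal plan: pieces 9 + 1 (1 cut) → 62 − 3 = 59.

59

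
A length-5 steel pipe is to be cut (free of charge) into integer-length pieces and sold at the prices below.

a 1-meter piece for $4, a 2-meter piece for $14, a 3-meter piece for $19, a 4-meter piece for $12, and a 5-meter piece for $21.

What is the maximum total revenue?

33

Build best[k] bottom-up: best[k] = max over allowed piece i of (p[i] + best[k−i]).
best[1] = 4
best[2] = max(4+4, 14+0) = 14
best[3] = max(4+14, 14+4, 19+0) = 19
best[4] = max(4+19, 14+14, 19+4, 12+0) = 28
best[5] = max(4+28, 14+19, 19+14, 12+4, 21+0) = 33
One optimal cutting: 3 + 2 → $19 + $14 = $33.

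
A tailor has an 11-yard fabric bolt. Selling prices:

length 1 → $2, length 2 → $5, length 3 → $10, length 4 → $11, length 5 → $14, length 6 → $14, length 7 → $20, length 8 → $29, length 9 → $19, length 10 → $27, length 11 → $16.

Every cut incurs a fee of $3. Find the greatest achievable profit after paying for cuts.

36

Let r[k] be the best obtainable value from length k. For each k, try every first piece i and keep the best of price[i] + r[k−i] minus the 3 cut fee when i<k.
r[1] = 2
r[2] = max(2+2-3, 5+0) = 5
r[3] = max(2+5-3, 5+2-3, 10+0) = 10
r[4] = max(2+10-3, 5+5-3, 10+2-3, 11+0) = 11
r[5] = max(2+11-3, 5+10-3, 10+5-3, 11+2-3, 14+0) = 14
r[6] = max(2+14-3, 5+11-3, 10+10-3, 11+5-3, 14+2-3, 14+0) = 17
r[7] = max(2+17-3, 5+14-3, 10+11-3, …, 14+2-3, 20+0) = 20
r[8] = max(2+20-3, 5+17-3, 10+14-3, …, 20+2-3, 29+0) = 29
r[9] = max(2+29-3, 5+20-3, 10+17-3, …, 29+2-3, 19+0) = 28
r[10] = max(2+28-3, 5+29-3, 10+20-3, …, 19+2-3, 27+0) = 31
r[11] = max(2+31-3, 5+28-3, 10+29-3, …, 27+2-3, 16+0) = 36
One optimal plan: pieces 8 + 3 (1 cut) → $39 − $3 = $36.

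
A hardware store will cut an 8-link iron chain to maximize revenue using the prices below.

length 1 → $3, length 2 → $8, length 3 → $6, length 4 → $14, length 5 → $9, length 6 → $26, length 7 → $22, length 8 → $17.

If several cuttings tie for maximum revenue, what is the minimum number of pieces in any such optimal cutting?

Build r[k] bottom-up: r[k] = max over allowed piece i of (p[i] + r[k−i]).
r[1] = 3
r[2] = max(3+3, 8+0) = 8
r[3] = max(3+8, 8+3, 6+0) = 11
r[4] = max(3+11, 8+8, 6+3, 14+0) = 16
r[5] = max(3+16, 8+11, 6+8, 14+3, 9+0) = 19
r[6] = max(3+19, 8+16, 6+11, 14+8, 9+3, 26+0) = 26
r[7] = max(3+26, 8+19, 6+16, …, 26+3, 22+0) = 29
r[8] = max(3+29, 8+26, 6+19, …, 22+3, 17+0) = 34
Maximum revenue is $34.
Now minimize piece count subject to staying optimal: for each k, pieces[k] = 1 + min over i with p[i]+r[k−i]=r[k] of pieces[k−i].
pieces[5] = 3
pieces[6] = 1
pieces[7] = 2
pieces[8] = 2

2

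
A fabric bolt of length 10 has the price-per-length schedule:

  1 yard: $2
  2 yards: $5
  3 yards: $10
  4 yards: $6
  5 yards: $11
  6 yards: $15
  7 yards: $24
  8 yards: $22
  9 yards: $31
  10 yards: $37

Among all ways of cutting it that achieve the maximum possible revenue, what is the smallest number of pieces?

Consider every possible first cut. r[k] is the best of p[i]+r[k−i] over all sellable i≤k.
r[1] = 2
r[2] = 5
r[3] = 10
r[4] = 12  (first piece 1, then r[3]=10)
r[5] = 15  (first piece 2, then r[3]=10)
r[6] = 20  (first piece 3, then r[3]=10)
r[7] = 24
r[8] = 26  (first piece 1, then r[7]=24)
r[9] = 31
r[10] = 37
Maximum revenue is $37.
Now minimize piece count subject to staying optimal: for each k, pieces[k] = 1 + min over i with p[i]+r[k−i]=r[k] of pieces[k−i].
pieces[7] = 1
pieces[8] = 2
pieces[9] = 1
pieces[10] = 1

1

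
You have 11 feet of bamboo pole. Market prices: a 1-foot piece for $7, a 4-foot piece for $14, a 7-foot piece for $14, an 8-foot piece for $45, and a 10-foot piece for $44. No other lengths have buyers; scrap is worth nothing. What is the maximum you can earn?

Let r[k] be the best obtainable value from length k. For each k, try every first piece i and keep the best of price[i] + r[k−i].
r[1] = 7
r[2] = 14  (first piece 1, then r[1]=7)
r[3] = 21  (first piece 1, then r[2]=14)
r[4] = 28  (first piece 1, then r[3]=21)
r[5] = 35  (first piece 1, then r[4]=28)
r[6] = 42  (first piece 1, then r[5]=35)
r[7] = 49  (first piece 1, then r[6]=42)
r[8] = 56  (first piece 1, then r[7]=49)
r[9] = 63  (first piece 1, then r[8]=56)
r[10] = 70  (first piece 1, then r[9]=63)
r[11] = 77  (first piece 1, then r[10]=70)
One optimal cutting: 1 + 1 + 1 + 1 + 1 + 1 + 1 + 1 + 1 + 1 + 1 → $77.

77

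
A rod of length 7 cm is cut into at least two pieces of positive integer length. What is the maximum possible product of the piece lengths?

Define f[k] = max over 1≤i<k of i · max(k−i, f[k−i]); the inner max lets the remainder stay uncut if that's better.
f[2] = 1×max(1,0) = 1×1 = 1
f[3] = 1×max(2,1) = 1×2 = 2
f[4] = 2×max(2,1) = 2×2 = 4
f[5] = 2×max(3,2) = 2×3 = 6
f[6] = 3×max(3,2) = 3×3 = 9
f[7] = 2×max(5,6) = 2×6 = 12
One optimal split: 3 + 2 + 2; product 3×2×2 = 12.

12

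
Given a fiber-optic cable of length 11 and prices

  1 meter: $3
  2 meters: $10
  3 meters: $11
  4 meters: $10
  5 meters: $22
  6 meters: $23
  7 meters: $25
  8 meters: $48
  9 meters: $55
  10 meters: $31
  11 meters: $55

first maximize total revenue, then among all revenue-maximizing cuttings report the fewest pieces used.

Let r[k] be the best obtainable value from length k. For each k, try every first piece i and keep the best of price[i] + r[k−i].
r[1] = 3
r[2] = max(3+3, 10+0) = 10
r[3] = max(3+10, 10+3, 11+0) = 13
r[4] = max(3+13, 10+10, 11+3, 10+0) = 20
r[5] = max(3+20, 10+13, 11+10, 10+3, 22+0) = 23
r[6] = max(3+23, 10+20, 11+13, 10+10, 22+3, 23+0) = 30
r[7] = max(3+30, 10+23, 11+20, …, 23+3, 25+0) = 33
r[8] = max(3+33, 10+30, 11+23, …, 25+3, 48+0) = 48
r[9] = max(3+48, 10+33, 11+30, …, 48+3, 55+0) = 55
r[10] = max(3+55, 10+48, 11+33, …, 55+3, 31+0) = 58
r[11] = max(3+58, 10+55, 11+48, …, 31+3, 55+0) = 65
Maximum revenue is $65.
Now minimize piece count subject to staying optimal: for each k, pieces[k] = 1 + min over i with p[i]+r[k−i]=r[k] of pieces[k−i].
pieces[8] = 1
pieces[9] = 1
pieces[10] = 2
pieces[11] = 2

2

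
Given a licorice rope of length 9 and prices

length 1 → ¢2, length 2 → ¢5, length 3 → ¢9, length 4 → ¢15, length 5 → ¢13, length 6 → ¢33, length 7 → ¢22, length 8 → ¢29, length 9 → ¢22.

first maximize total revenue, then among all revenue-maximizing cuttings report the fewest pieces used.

2

Consider every possible first cut. r[k] is the best of p[i]+r[k−i] over all sellable i≤k.
r[1] = 2
r[2] = max(2+2, 5+0) = 5
r[3] = max(2+5, 5+2, 9+0) = 9
r[4] = max(2+9, 5+5, 9+2, 15+0) = 15
r[5] = max(2+15, 5+9, 9+5, 15+2, 13+0) = 17
r[6] = max(2+17, 5+15, 9+9, 15+5, 13+2, 33+0) = 33
r[7] = max(2+33, 5+17, 9+15, …, 33+2, 22+0) = 35
r[8] = max(2+35, 5+33, 9+17, …, 22+2, 29+0) = 38
r[9] = max(2+38, 5+35, 9+33, …, 29+2, 22+0) = 42
Maximum revenue is ¢42.
Now minimize piece count subject to staying optimal: for each k, pieces[k] = 1 + min over i with p[i]+r[k−i]=r[k] of pieces[k−i].
pieces[6] = 1
pieces[7] = 2
pieces[8] = 2
pieces[9] = 2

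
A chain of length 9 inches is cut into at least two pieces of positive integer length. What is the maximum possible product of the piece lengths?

27

Let f[k] be the best product for length k (with at least one cut). For each first piece i, the rest contributes max(k−i, f[k−i]).
f[2] = 1*max(1,0) = 1*1 = 1
f[3] = max(1*2, 2*1) = 2
f[4] = max(1*3, 2*2, 3*1) = 4
f[5] = max(1*4, 2*3, 3*2, 4*1) = 6
f[6] = max(1*6, 2*4, 3*3, 4*2, 5*1) = 9
f[7] = max(1*9, 2*6, 3*4, 4*3, 5*2, 6*1) = 12
f[8] = max(1*12, 2*9, 3*6, …, 6*2, 7*1) = 18
f[9] = max(1*18, 2*12, 3*9, …, 7*2, 8*1) = 27
One optimal split: 3 + 3 + 3; product 3*3*3 = 27.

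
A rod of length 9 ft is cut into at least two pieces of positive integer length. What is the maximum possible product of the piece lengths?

27

Let prod[k] be the best product for length k (with at least one cut). For each first piece i, the rest contributes max(k−i, prod[k−i]).
prod[2] = 1*max(1,0) = 1*1 = 1
prod[3] = 1*max(2,1) = 1*2 = 2
prod[4] = 2*max(2,1) = 2*2 = 4
prod[5] = 2*max(3,2) = 2*3 = 6
prod[6] = 3*max(3,2) = 3*3 = 9
prod[7] = 2*max(5,6) = 2*6 = 12
prod[8] = 2*max(6,9) = 2*9 = 18
prod[9] = 3*max(6,9) = 3*9 = 27
One optimal split: 3 + 3 + 3; product 3*3*3 = 27.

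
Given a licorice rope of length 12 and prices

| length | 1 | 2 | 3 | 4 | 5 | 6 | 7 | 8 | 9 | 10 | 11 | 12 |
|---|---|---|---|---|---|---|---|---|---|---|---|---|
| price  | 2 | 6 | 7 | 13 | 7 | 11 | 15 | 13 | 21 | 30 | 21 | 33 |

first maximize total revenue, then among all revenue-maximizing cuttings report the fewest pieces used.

Consider every possible first cut. r[k] is the best of p[i]+r[k−i] over all sellable i≤k.
r[1] = 2
r[2] = 6
r[3] = 8  (first piece 1, then r[2]=6)
r[4] = 13
r[5] = 15  (first piece 1, then r[4]=13)
r[6] = 19  (first piece 2, then r[4]=13)
r[7] = 21  (first piece 1, then r[6]=19)
r[8] = 26  (first piece 4, then r[4]=13)
r[9] = 28  (first piece 1, then r[8]=26)
r[10] = 32  (first piece 2, then r[8]=26)
r[11] = 34  (first piece 1, then r[10]=32)
r[12] = 39  (first piece 4, then r[8]=26)
Maximum revenue is ¢39.
Now minimize piece count subject to staying optimal: for each k, pieces[k] = 1 + min over i with p[i]+r[k−i]=r[k] of pieces[k−i].
pieces[9] = 3
pieces[10] = 3
pieces[11] = 4
pieces[12] = 3

3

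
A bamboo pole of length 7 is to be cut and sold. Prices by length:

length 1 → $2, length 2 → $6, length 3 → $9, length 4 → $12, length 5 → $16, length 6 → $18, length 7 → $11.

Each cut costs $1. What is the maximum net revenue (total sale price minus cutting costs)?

21

Build v[k] bottom-up: v[k] = max over allowed piece i of (p[i] + v[k−i]) − 1 per cut.
v[1] = 2
v[2] = 6
v[3] = 9
v[4] = 12
v[5] = 16
v[6] = 18
v[7] = 21  (first piece 2, then v[5]=16)
One optimal plan: pieces 5 + 2 (1 cut) → $22 − $1 = $21.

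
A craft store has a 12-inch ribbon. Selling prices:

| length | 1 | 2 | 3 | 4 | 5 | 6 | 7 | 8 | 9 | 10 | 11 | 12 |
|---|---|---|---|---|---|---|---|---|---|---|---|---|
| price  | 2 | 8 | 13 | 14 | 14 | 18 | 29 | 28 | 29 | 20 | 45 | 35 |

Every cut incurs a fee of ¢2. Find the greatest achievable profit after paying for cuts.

46

Let r[k] be the best obtainable value from length k. For each k, try every first piece i and keep the best of price[i] + r[k−i] minus the 2 cut fee when i<k.
r[1] = 2
r[2] = 8
r[3] = 13
r[4] = 14  (first piece 2, then r[2]=8)
r[5] = 19  (first piece 2, then r[3]=13)
r[6] = 24  (first piece 3, then r[3]=13)
r[7] = 29
r[8] = 30  (first piece 2, then r[6]=24)
r[9] = 35  (first piece 2, then r[7]=29)
r[10] = 40  (first piece 3, then r[7]=29)
r[11] = 45
r[12] = 46  (first piece 2, then r[10]=40)
One optimal plan: pieces 7 + 3 + 2 (2 cuts) → ¢50 − ¢4 = ¢46.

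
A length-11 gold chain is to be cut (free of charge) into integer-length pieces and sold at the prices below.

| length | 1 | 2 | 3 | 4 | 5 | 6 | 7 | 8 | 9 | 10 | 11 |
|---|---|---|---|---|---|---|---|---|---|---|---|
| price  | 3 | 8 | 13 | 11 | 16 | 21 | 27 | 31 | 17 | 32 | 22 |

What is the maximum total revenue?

47

Build R[k] bottom-up: R[k] = max over allowed piece i of (p[i] + R[k−i]).
R[1] = 3
R[2] = max(3+3, 8+0) = 8
R[3] = max(3+8, 8+3, 13+0) = 13
R[4] = max(3+13, 8+8, 13+3, 11+0) = 16
R[5] = max(3+16, 8+13, 13+8, 11+3, 16+0) = 21
R[6] = max(3+21, 8+16, 13+13, 11+8, 16+3, 21+0) = 26
R[7] = max(3+26, 8+21, 13+16, …, 21+3, 27+0) = 29
R[8] = max(3+29, 8+26, 13+21, …, 27+3, 31+0) = 34
R[9] = max(3+34, 8+29, 13+26, …, 31+3, 17+0) = 39
R[10] = max(3+39, 8+34, 13+29, …, 17+3, 32+0) = 42
R[11] = max(3+42, 8+39, 13+34, …, 32+3, 22+0) = 47
One optimal cutting: 3 + 3 + 3 + 2 → $13 + $13 + $13 + $8 = $47.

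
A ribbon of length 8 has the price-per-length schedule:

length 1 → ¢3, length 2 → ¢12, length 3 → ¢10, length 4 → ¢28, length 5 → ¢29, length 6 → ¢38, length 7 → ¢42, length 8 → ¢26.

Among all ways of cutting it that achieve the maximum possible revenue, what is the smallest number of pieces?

2

Build r[k] bottom-up: r[k] = max over allowed piece i of (p[i] + r[k−i]).
r[1] = 3
r[2] = 12
r[3] = 15  (first piece 1, then r[2]=12)
r[4] = 28
r[5] = 31  (first piece 1, then r[4]=28)
r[6] = 40  (first piece 2, then r[4]=28)
r[7] = 43  (first piece 1, then r[6]=40)
r[8] = 56  (first piece 4, then r[4]=28)
Maximum revenue is ¢56.
Now minimize piece count subject to staying optimal: for each k, pieces[k] = 1 + min over i with p[i]+r[k−i]=r[k] of pieces[k−i].
pieces[5] = 2
pieces[6] = 2
pieces[7] = 3
pieces[8] = 2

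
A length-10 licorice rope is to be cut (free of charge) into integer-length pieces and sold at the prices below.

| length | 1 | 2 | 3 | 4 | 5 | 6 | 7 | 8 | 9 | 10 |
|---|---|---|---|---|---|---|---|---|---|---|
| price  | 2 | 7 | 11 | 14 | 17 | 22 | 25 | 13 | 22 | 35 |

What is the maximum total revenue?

Build r[k] bottom-up: r[k] = max over allowed piece i of (p[i] + r[k−i]).
r[1] = 2
r[2] = max(2+2, 7+0) = 7
r[3] = max(2+7, 7+2, 11+0) = 11
r[4] = max(2+11, 7+7, 11+2, 14+0) = 14
r[5] = max(2+14, 7+11, 11+7, 14+2, 17+0) = 18
r[6] = max(2+18, 7+14, 11+11, 14+7, 17+2, 22+0) = 22
r[7] = max(2+22, 7+18, 11+14, …, 22+2, 25+0) = 25
r[8] = max(2+25, 7+22, 11+18, …, 25+2, 13+0) = 29
r[9] = max(2+29, 7+25, 11+22, …, 13+2, 22+0) = 33
r[10] = max(2+33, 7+29, 11+25, …, 22+2, 35+0) = 36
One optimal cutting: 3 + 3 + 2 + 2 → ¢11 + ¢11 + ¢7 + ¢7 = ¢36.

36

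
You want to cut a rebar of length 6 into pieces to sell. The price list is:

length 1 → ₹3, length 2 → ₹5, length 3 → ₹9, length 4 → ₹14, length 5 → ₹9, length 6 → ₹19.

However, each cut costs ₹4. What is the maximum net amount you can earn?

Let r[k] be the best obtainable value from length k. For each k, try every first piece i and keep the best of price[i] + r[k−i] minus the 4 cut fee when i<k.
r[1] = 3
r[2] = max(3+3-4, 5+0) = 5
r[3] = max(3+5-4, 5+3-4, 9+0) = 9
r[4] = max(3+9-4, 5+5-4, 9+3-4, 14+0) = 14
r[5] = max(3+14-4, 5+9-4, 9+5-4, 14+3-4, 9+0) = 13
r[6] = max(3+13-4, 5+14-4, 9+9-4, 14+5-4, 9+3-4, 19+0) = 19
Best is to make no cuts and sell whole for ₹19.

19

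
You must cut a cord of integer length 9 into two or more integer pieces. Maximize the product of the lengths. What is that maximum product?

27

Let f[k] be the best product for length k (with at least one cut). For each first piece i, the rest contributes max(k−i, f[k−i]).
Small cases: f[2]=1, f[3]=2, f[4]=4.
f[5] = 2·max(3,2) = 2·3 = 6
f[6] = 3·max(3,2) = 3·3 = 9
f[7] = 2·max(5,6) = 2·6 = 12
f[8] = 2·max(6,9) = 2·9 = 18
f[9] = 3·max(6,9) = 3·9 = 27
One optimal split: 3 + 3 + 3; product 3·3·3 = 27.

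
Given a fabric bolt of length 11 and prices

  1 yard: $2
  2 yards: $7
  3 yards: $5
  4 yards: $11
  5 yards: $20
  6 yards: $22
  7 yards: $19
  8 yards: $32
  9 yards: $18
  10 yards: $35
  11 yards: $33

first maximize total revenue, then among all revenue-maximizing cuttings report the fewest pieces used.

2

Let r[k] be the best obtainable value from length k. For each k, try every first piece i and keep the best of price[i] + r[k−i].
r[1] = 2
r[2] = 7
r[3] = 9  (first piece 1, then r[2]=7)
r[4] = 14  (first piece 2, then r[2]=7)
r[5] = 20
r[6] = 22  (first piece 1, then r[5]=20)
r[7] = 27  (first piece 2, then r[5]=20)
r[8] = 32
r[9] = 34  (first piece 1, then r[8]=32)
r[10] = 40  (first piece 5, then r[5]=20)
r[11] = 42  (first piece 1, then r[10]=40)
Maximum revenue is $42.
Now minimize piece count subject to staying optimal: for each k, pieces[k] = 1 + min over i with p[i]+r[k−i]=r[k] of pieces[k−i].
pieces[8] = 1
pieces[9] = 2
pieces[10] = 2
pieces[11] = 2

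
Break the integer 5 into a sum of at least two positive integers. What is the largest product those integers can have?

6

Define g[k] = max over 1≤i<k of i · max(k−i, g[k−i]); the inner max lets the remainder stay uncut if that's better.
g[2] = 1*max(1,0) = 1*1 = 1
g[3] = max(1*2, 2*1) = 2
g[4] = max(1*3, 2*2, 3*1) = 4
g[5] = max(1*4, 2*3, 3*2, 4*1) = 6
One optimal split: 3 + 2; product 3*2 = 6.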